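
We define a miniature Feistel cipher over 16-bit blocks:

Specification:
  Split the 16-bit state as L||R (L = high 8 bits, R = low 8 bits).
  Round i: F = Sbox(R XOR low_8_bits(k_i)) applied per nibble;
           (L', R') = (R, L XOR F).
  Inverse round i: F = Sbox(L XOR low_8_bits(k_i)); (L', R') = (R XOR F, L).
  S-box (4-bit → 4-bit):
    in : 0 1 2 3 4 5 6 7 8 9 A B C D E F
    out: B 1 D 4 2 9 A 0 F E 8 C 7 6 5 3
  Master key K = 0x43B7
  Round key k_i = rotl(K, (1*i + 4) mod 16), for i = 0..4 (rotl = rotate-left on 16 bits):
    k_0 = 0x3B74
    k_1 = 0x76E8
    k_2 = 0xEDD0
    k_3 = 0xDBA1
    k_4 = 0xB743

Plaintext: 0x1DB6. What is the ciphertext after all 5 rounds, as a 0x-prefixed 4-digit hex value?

s_0 = plaintext = 0x1DB6
s_1 = Round(s_0, k_0) = 0xB660
s_2 = Round(s_1, k_1) = 0x6049
s_3 = Round(s_2, k_2) = 0x498E
s_4 = Round(s_3, k_3) = 0x8E9A
s_5 = Round(s_4, k_4) = 0x9AE0

0x9AE0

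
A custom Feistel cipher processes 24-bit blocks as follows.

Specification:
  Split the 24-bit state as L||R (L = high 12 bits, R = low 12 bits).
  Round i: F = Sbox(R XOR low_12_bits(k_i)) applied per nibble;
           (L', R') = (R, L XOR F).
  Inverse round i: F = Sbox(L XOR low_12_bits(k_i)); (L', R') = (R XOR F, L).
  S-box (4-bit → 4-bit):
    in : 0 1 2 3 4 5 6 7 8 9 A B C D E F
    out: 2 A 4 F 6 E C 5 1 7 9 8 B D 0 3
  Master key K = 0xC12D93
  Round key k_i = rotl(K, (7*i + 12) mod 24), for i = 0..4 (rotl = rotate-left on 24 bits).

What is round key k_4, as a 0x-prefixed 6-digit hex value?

K = 0xC12D93
k_0 = rotl(K, (7*0+12) mod 24) = rotl(K, 12) = 0xD93C12
k_1 = rotl(K, (7*1+12) mod 24) = rotl(K, 19) = 0x9E096C
k_2 = rotl(K, (7*2+12) mod 24) = rotl(K, 2) = 0x04B64F
k_3 = rotl(K, (7*3+12) mod 24) = rotl(K, 9) = 0x5B2782
k_4 = rotl(K, (7*4+12) mod 24) = rotl(K, 16) = 0x93C12D

0x93C12D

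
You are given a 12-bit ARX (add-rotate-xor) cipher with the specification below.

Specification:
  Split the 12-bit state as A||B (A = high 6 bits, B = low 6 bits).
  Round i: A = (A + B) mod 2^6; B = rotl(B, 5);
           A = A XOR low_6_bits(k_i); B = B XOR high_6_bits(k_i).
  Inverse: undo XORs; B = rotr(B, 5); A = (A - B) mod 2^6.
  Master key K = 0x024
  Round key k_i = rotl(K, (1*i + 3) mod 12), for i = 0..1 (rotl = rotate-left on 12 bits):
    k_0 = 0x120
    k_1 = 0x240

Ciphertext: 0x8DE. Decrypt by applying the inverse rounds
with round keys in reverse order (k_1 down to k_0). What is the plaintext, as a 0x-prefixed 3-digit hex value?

s_0 = ciphertext = 0x8DE
s_1 = InvRound(s_0, k_1) = 0xD6E
s_2 = InvRound(s_1, k_0) = 0x015

0x015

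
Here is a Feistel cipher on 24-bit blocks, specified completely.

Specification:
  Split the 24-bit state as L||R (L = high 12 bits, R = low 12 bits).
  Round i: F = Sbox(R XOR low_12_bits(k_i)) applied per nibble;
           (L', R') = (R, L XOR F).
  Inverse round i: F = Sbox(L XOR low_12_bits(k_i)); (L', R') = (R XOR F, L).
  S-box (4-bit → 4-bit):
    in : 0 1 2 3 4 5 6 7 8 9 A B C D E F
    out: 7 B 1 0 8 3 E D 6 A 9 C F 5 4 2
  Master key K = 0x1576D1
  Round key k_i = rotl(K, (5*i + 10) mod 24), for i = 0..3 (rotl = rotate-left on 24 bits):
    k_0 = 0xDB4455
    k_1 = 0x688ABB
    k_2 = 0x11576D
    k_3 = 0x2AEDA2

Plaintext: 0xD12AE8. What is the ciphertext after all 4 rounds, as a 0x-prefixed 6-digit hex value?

0xC3E1A8

s_0 = plaintext = 0xD12AE8
s_1 = Round(s_0, k_0) = 0xAE89D7
s_2 = Round(s_1, k_1) = 0x9D7A07
s_3 = Round(s_2, k_2) = 0xA07C3E
s_4 = Round(s_3, k_3) = 0xC3E1A8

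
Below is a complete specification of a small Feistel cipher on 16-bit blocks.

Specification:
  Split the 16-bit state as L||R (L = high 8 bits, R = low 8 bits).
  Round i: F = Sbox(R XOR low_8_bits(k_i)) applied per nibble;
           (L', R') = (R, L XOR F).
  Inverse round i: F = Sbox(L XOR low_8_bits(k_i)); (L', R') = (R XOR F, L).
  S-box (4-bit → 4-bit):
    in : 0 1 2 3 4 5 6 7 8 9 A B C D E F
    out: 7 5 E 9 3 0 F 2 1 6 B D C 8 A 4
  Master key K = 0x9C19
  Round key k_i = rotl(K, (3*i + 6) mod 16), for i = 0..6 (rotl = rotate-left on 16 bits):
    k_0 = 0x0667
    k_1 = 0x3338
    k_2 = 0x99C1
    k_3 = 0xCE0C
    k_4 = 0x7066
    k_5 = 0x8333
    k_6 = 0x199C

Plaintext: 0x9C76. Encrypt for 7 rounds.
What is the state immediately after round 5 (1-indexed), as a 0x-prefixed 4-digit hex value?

0x2EB6

s_0 = plaintext = 0x9C76
s_1 = Round(s_0, k_0) = 0x76C9
s_2 = Round(s_1, k_1) = 0xC933
s_3 = Round(s_2, k_2) = 0x3387
s_4 = Round(s_3, k_3) = 0x872E
s_5 = Round(s_4, k_4) = 0x2EB6
s_6 = Round(s_5, k_5) = 0xB63E
s_7 = Round(s_6, k_6) = 0x3E08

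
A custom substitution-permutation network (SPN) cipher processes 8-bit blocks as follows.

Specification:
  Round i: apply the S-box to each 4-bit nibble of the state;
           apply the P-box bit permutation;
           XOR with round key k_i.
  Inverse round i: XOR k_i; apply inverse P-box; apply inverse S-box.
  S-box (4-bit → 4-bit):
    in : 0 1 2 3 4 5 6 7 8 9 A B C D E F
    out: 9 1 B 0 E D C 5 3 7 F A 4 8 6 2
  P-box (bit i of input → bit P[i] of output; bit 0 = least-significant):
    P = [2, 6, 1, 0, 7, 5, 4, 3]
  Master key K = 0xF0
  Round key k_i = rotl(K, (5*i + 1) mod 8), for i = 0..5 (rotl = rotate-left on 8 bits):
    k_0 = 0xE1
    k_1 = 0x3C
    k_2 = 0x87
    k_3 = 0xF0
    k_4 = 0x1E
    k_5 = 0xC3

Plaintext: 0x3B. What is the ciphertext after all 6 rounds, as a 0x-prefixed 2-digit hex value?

s_0 = plaintext = 0x3B
s_1 = Round(s_0, k_0) = 0xA0
s_2 = Round(s_1, k_1) = 0x81
s_3 = Round(s_2, k_2) = 0x23
s_4 = Round(s_3, k_3) = 0x58
s_5 = Round(s_4, k_4) = 0xC2
s_6 = Round(s_5, k_5) = 0x96

0x96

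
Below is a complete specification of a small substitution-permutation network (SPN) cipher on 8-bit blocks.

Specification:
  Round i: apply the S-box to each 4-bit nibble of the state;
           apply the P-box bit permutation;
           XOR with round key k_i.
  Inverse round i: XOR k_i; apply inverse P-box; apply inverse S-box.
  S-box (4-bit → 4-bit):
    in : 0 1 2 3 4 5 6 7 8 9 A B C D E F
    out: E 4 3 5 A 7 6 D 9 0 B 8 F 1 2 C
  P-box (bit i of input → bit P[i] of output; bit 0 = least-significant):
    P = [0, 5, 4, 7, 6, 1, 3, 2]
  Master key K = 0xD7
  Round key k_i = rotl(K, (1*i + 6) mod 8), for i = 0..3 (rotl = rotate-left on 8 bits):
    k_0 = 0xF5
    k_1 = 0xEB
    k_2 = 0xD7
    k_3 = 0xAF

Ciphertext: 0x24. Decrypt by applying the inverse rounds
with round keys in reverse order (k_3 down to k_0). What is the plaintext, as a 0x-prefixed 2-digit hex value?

s_0 = ciphertext = 0x24
s_1 = InvRound(s_0, k_3) = 0x68
s_2 = InvRound(s_1, k_2) = 0x0C
s_3 = InvRound(s_2, k_1) = 0xAA
s_4 = InvRound(s_3, k_0) = 0xC3

0xC3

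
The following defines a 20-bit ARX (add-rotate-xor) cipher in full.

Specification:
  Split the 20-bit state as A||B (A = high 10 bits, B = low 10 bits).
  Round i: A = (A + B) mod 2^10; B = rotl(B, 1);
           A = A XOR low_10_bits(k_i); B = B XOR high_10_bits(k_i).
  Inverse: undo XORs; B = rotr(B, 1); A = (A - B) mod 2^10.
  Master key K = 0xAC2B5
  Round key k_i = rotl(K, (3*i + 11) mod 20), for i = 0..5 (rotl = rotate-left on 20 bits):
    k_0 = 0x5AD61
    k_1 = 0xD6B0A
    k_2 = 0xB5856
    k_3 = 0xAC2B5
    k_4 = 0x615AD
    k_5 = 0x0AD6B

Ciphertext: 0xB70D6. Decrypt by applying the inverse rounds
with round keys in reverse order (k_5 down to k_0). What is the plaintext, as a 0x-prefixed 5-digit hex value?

s_0 = ciphertext = 0xB70D6
s_1 = InvRound(s_0, k_5) = 0x4E67E
s_2 = InvRound(s_1, k_4) = 0x25FFD
s_3 = InvRound(s_2, k_3) = 0xDF2A6
s_4 = InvRound(s_3, k_2) = 0xBC838
s_5 = InvRound(s_4, k_1) = 0x11DB1
s_6 = InvRound(s_5, k_0) = 0x2E46D

0x2E46D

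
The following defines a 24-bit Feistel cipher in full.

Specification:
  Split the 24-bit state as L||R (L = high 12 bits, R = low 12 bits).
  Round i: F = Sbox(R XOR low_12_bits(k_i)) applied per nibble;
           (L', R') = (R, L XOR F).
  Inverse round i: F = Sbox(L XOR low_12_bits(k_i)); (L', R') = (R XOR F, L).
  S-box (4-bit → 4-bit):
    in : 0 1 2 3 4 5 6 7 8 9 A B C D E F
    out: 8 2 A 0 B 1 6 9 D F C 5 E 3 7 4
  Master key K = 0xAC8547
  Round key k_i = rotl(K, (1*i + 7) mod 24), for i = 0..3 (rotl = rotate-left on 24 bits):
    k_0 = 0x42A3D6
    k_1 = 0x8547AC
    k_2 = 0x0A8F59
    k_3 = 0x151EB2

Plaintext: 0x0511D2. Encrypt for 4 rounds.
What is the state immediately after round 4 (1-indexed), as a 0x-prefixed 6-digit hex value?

s_0 = plaintext = 0x0511D2
s_1 = Round(s_0, k_0) = 0x1D2ADA
s_2 = Round(s_1, k_1) = 0xADA244
s_3 = Round(s_2, k_2) = 0x2449F9
s_4 = Round(s_3, k_3) = 0x9F9BF1

0x9F9BF1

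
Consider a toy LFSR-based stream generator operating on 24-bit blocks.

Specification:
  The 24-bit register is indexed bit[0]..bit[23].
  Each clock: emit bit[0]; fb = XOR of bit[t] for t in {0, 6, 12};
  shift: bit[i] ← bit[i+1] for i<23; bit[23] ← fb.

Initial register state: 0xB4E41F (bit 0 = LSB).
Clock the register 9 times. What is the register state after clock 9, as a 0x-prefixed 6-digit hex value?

0x60DA72

reg_0 = 0xB4E41F
clock 1: out=1, reg = 0xDA720F
clock 2: out=1, reg = 0x6D3907
clock 3: out=1, reg = 0x369C83
clock 4: out=1, reg = 0x1B4E41
clock 5: out=1, reg = 0x0DA720
clock 6: out=0, reg = 0x06D390
clock 7: out=0, reg = 0x8369C8
clock 8: out=0, reg = 0xC1B4E4
clock 9: out=0, reg = 0x60DA72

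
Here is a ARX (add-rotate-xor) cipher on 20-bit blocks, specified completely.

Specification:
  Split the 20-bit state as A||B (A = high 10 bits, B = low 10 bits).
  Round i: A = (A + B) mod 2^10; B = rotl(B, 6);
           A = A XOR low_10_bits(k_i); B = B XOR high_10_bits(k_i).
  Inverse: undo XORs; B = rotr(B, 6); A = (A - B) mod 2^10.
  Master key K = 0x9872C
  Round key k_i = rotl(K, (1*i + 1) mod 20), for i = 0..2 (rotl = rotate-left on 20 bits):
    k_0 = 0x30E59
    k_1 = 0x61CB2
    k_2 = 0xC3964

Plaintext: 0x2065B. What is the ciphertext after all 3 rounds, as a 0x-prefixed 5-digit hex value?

0xD6A4C

s_0 = plaintext = 0x2065B
s_1 = Round(s_0, k_0) = 0x21626
s_2 = Round(s_1, k_1) = 0x86425
s_3 = Round(s_2, k_2) = 0xD6A4C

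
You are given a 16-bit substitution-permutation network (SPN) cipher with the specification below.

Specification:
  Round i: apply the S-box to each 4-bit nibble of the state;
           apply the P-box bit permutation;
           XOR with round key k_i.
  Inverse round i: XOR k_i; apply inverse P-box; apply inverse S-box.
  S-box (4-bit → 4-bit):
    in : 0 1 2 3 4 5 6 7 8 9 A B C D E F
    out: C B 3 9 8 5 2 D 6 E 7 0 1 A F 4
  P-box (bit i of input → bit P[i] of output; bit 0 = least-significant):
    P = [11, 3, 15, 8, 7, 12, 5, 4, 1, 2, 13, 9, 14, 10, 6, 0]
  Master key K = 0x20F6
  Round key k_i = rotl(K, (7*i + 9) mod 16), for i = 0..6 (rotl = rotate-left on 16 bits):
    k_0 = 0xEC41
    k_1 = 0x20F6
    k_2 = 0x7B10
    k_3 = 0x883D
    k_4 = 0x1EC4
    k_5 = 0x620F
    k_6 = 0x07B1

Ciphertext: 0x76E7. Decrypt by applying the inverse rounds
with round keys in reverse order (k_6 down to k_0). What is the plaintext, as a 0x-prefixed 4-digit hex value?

s_0 = ciphertext = 0x76E7
s_1 = InvRound(s_0, k_6) = 0x5AD4
s_2 = InvRound(s_1, k_5) = 0x0512
s_3 = InvRound(s_2, k_4) = 0xF113
s_4 = InvRound(s_3, k_3) = 0xCA81
s_5 = InvRound(s_4, k_2) = 0x4F10
s_6 = InvRound(s_5, k_1) = 0xAE53
s_7 = InvRound(s_6, k_0) = 0xC34B

0xC34B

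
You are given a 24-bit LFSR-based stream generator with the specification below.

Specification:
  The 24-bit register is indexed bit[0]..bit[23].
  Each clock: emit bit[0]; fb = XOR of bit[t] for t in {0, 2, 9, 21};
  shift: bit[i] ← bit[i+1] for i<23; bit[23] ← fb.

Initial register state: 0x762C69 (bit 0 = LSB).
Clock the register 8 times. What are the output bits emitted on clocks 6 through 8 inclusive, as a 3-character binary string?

reg_0 = 0x762C69
clock 1: out=1, reg = 0x3B1634
clock 2: out=0, reg = 0x9D8B1A
clock 3: out=0, reg = 0xCEC58D
clock 4: out=1, reg = 0x6762C6
clock 5: out=0, reg = 0xB3B163
clock 6: out=1, reg = 0x59D8B1
clock 7: out=1, reg = 0xACEC58
clock 8: out=0, reg = 0xD6762C

110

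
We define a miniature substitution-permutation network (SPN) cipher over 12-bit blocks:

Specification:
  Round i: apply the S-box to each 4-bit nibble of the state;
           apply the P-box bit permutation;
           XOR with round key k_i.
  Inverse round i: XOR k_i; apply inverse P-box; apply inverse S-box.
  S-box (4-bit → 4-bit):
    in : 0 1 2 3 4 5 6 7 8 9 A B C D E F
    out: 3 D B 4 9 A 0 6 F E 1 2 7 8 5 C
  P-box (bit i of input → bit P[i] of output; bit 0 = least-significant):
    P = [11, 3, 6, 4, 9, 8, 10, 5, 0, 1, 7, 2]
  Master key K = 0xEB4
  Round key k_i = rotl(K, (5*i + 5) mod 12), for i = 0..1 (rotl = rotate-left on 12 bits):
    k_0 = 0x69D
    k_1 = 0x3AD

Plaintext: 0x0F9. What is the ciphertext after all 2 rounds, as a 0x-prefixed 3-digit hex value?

0x5AA

s_0 = plaintext = 0x0F9
s_1 = Round(s_0, k_0) = 0x2E6
s_2 = Round(s_1, k_1) = 0x5AA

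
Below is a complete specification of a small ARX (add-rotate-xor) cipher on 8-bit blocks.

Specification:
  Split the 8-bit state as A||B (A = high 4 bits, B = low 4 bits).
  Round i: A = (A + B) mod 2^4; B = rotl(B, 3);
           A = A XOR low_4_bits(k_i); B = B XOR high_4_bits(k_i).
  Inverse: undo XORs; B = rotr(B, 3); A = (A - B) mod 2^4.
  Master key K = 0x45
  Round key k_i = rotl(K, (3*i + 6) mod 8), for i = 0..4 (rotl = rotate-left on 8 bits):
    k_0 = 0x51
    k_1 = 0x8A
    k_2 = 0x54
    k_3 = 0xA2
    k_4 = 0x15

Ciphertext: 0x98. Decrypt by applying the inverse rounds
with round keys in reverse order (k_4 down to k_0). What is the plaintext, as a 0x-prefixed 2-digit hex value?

0x8B

s_0 = ciphertext = 0x98
s_1 = InvRound(s_0, k_4) = 0x93
s_2 = InvRound(s_1, k_3) = 0x83
s_3 = InvRound(s_2, k_2) = 0x0C
s_4 = InvRound(s_3, k_1) = 0x28
s_5 = InvRound(s_4, k_0) = 0x8B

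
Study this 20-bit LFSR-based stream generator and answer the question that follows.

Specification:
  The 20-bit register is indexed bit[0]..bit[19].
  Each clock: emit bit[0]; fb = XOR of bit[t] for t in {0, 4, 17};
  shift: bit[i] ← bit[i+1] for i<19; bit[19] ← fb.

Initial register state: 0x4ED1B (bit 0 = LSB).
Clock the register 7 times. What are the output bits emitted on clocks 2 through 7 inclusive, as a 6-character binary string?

reg_0 = 0x4ED1B
clock 1: out=1, reg = 0x2768D
clock 2: out=1, reg = 0x13B46
clock 3: out=0, reg = 0x09DA3
clock 4: out=1, reg = 0x84ED1
clock 5: out=1, reg = 0x42768
clock 6: out=0, reg = 0x213B4
clock 7: out=0, reg = 0x109DA

101100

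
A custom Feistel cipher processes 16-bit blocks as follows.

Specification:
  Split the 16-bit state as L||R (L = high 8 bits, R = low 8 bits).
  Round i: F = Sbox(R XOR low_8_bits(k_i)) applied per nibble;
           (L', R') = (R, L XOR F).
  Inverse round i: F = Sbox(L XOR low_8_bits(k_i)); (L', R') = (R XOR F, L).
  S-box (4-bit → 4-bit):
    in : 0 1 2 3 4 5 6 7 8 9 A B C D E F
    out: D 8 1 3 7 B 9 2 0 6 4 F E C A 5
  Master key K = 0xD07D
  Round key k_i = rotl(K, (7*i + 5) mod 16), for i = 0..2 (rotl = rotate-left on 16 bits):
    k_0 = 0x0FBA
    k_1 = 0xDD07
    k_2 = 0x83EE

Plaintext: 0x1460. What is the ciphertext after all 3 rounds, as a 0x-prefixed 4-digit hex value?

0xA2AE

s_0 = plaintext = 0x1460
s_1 = Round(s_0, k_0) = 0x60D0
s_2 = Round(s_1, k_1) = 0xD0A2
s_3 = Round(s_2, k_2) = 0xA2AE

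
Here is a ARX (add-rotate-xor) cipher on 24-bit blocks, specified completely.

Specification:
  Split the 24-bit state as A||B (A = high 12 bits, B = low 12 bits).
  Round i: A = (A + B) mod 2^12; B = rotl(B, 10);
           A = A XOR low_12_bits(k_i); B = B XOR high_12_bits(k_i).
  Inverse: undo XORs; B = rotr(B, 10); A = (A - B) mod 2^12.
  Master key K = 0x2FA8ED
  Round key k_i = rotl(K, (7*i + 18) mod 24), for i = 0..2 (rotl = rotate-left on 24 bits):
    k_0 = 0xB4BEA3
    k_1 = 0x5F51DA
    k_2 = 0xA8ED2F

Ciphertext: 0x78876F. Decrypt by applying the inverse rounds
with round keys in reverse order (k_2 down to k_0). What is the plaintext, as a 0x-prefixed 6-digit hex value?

0xD85A0C

s_0 = ciphertext = 0x78876F
s_1 = InvRound(s_0, k_2) = 0x320787
s_2 = InvRound(s_1, k_1) = 0x9329C8
s_3 = InvRound(s_2, k_0) = 0xD85A0C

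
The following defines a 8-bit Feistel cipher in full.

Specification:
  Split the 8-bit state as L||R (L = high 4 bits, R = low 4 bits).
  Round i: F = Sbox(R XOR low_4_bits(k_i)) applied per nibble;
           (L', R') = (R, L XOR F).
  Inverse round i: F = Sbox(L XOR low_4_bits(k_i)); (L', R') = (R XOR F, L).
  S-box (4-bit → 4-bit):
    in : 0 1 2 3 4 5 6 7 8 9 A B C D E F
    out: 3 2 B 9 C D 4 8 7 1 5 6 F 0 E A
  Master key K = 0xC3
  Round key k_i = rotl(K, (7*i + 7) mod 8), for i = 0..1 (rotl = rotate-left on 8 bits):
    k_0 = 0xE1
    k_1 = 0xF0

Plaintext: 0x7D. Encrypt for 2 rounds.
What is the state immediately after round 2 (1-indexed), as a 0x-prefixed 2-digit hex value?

0x8A

s_0 = plaintext = 0x7D
s_1 = Round(s_0, k_0) = 0xD8
s_2 = Round(s_1, k_1) = 0x8A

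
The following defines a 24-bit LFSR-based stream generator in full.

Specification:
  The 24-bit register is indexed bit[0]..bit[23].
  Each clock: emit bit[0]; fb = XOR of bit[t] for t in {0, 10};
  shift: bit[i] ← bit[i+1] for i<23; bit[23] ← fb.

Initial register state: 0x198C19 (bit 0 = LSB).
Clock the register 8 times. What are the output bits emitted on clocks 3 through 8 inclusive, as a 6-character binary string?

reg_0 = 0x198C19
clock 1: out=1, reg = 0x0CC60C
clock 2: out=0, reg = 0x866306
clock 3: out=0, reg = 0x433183
clock 4: out=1, reg = 0xA198C1
clock 5: out=1, reg = 0xD0CC60
clock 6: out=0, reg = 0xE86630
clock 7: out=0, reg = 0xF43318
clock 8: out=0, reg = 0x7A198C

011000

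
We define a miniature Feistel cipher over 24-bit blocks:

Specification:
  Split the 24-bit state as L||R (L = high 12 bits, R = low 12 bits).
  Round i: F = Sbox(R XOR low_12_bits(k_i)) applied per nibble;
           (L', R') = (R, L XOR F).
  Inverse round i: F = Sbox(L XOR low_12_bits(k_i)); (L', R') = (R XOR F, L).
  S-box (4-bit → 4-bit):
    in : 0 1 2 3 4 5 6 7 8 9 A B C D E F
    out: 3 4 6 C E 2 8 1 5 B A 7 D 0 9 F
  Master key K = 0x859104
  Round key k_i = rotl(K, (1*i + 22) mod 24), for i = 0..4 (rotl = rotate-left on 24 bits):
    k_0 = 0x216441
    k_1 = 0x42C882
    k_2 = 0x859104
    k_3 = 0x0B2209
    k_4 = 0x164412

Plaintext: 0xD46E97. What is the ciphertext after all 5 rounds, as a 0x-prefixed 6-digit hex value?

0x9E3453

s_0 = plaintext = 0xD46E97
s_1 = Round(s_0, k_0) = 0xE9774E
s_2 = Round(s_1, k_1) = 0x74E14A
s_3 = Round(s_2, k_2) = 0x14A4A7
s_4 = Round(s_3, k_3) = 0x4A79E3
s_5 = Round(s_4, k_4) = 0x9E3453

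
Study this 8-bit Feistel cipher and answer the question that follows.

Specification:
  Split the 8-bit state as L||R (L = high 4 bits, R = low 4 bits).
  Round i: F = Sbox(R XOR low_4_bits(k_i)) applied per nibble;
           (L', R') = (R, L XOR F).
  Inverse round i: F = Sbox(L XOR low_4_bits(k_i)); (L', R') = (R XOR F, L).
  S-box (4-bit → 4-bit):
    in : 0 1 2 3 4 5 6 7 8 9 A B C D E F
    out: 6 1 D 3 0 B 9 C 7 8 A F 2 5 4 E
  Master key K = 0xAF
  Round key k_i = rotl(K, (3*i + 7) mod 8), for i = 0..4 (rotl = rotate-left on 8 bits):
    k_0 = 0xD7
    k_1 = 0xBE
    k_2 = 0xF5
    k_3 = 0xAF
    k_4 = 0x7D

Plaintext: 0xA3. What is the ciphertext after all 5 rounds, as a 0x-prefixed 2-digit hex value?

0x11

s_0 = plaintext = 0xA3
s_1 = Round(s_0, k_0) = 0x3A
s_2 = Round(s_1, k_1) = 0xA3
s_3 = Round(s_2, k_2) = 0x33
s_4 = Round(s_3, k_3) = 0x31
s_5 = Round(s_4, k_4) = 0x11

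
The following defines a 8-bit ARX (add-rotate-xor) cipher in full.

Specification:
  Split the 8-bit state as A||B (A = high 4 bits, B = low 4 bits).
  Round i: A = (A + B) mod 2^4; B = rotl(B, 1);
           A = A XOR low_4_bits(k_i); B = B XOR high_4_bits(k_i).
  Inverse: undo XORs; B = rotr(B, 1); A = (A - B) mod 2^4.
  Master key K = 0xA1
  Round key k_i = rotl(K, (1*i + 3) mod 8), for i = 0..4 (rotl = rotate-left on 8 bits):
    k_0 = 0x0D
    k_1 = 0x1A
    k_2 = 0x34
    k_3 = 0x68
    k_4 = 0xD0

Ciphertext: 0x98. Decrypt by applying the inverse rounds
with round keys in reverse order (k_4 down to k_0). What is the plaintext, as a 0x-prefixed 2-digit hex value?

0xBE

s_0 = ciphertext = 0x98
s_1 = InvRound(s_0, k_4) = 0xFA
s_2 = InvRound(s_1, k_3) = 0x16
s_3 = InvRound(s_2, k_2) = 0xBA
s_4 = InvRound(s_3, k_1) = 0x4D
s_5 = InvRound(s_4, k_0) = 0xBE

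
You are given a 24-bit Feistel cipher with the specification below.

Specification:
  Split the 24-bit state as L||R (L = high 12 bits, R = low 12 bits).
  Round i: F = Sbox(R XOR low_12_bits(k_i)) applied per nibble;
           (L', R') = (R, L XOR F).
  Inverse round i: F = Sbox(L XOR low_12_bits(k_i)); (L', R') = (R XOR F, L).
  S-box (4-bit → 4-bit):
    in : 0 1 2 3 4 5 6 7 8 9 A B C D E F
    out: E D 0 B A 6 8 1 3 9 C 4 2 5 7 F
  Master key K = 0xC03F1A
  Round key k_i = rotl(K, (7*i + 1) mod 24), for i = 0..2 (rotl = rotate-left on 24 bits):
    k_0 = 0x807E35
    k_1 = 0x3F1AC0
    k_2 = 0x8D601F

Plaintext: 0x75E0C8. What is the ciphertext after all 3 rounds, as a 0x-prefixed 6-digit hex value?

s_0 = plaintext = 0x75E0C8
s_1 = Round(s_0, k_0) = 0x0C80AB
s_2 = Round(s_1, k_1) = 0x0ABC4C
s_3 = Round(s_2, k_2) = 0xC4C2C0

0xC4C2C0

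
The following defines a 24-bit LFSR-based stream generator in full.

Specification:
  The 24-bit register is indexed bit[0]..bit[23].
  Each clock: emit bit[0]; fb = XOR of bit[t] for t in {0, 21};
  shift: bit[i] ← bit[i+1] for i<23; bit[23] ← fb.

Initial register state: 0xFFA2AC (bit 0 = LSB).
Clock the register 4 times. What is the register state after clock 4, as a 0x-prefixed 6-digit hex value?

0x3FFA2A

reg_0 = 0xFFA2AC
clock 1: out=0, reg = 0xFFD156
clock 2: out=0, reg = 0xFFE8AB
clock 3: out=1, reg = 0x7FF455
clock 4: out=1, reg = 0x3FFA2A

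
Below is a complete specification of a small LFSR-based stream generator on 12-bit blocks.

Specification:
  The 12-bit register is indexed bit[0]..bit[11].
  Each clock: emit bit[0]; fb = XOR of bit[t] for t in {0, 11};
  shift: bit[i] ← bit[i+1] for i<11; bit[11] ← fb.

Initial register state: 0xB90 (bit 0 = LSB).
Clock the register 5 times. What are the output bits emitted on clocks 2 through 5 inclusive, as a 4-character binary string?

reg_0 = 0xB90
clock 1: out=0, reg = 0xDC8
clock 2: out=0, reg = 0xEE4
clock 3: out=0, reg = 0xF72
clock 4: out=0, reg = 0xFB9
clock 5: out=1, reg = 0x7DC

0001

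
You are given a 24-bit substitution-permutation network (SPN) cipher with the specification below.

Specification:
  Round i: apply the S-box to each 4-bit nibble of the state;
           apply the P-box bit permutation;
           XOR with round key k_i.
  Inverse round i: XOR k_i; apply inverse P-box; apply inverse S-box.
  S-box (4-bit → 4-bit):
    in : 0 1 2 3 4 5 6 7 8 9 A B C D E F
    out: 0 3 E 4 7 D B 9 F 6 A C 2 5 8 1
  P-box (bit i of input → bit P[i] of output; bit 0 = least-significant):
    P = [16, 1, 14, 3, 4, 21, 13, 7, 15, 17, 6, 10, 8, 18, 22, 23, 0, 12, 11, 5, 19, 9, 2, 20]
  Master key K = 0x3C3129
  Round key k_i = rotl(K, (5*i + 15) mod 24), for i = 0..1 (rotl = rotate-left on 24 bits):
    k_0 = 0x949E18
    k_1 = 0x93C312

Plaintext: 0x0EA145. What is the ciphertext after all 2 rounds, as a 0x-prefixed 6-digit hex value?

0x33EE96

s_0 = plaintext = 0x0EA145
s_1 = Round(s_0, k_0) = 0x337E20
s_2 = Round(s_1, k_1) = 0x33EE96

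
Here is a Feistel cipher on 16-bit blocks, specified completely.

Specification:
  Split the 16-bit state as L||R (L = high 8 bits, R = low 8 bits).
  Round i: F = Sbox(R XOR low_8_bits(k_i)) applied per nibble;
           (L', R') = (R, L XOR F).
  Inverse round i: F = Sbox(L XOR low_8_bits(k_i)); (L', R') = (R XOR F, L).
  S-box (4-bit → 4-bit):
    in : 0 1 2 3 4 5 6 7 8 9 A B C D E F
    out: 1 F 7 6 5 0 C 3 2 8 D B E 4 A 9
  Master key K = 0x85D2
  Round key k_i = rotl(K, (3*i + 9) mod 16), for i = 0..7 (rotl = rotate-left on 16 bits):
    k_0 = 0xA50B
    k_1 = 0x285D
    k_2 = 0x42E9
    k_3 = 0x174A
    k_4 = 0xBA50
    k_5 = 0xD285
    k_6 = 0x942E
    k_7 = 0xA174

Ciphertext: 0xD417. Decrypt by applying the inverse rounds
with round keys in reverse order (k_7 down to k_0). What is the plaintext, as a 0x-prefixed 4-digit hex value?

0x436E

s_0 = ciphertext = 0xD417
s_1 = InvRound(s_0, k_7) = 0xC6D4
s_2 = InvRound(s_1, k_6) = 0x76C6
s_3 = InvRound(s_2, k_5) = 0x5076
s_4 = InvRound(s_3, k_4) = 0x6750
s_5 = InvRound(s_4, k_3) = 0x2467
s_6 = InvRound(s_5, k_2) = 0x8324
s_7 = InvRound(s_6, k_1) = 0x6E83
s_8 = InvRound(s_7, k_0) = 0x436E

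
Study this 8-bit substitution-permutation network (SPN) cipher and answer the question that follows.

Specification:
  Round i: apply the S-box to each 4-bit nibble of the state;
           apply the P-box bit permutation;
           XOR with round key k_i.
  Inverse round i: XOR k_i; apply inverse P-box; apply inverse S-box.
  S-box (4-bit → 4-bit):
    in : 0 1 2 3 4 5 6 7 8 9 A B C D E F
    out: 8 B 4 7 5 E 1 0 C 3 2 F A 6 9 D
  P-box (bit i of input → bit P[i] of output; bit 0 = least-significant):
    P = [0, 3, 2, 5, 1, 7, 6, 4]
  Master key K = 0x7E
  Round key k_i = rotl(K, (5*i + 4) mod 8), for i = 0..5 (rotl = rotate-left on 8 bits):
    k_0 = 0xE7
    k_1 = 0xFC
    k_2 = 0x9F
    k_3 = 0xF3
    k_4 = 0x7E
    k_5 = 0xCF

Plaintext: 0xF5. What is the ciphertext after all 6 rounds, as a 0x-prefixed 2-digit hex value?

0x62

s_0 = plaintext = 0xF5
s_1 = Round(s_0, k_0) = 0x99
s_2 = Round(s_1, k_1) = 0x77
s_3 = Round(s_2, k_2) = 0x9F
s_4 = Round(s_3, k_3) = 0x54
s_5 = Round(s_4, k_4) = 0xAB
s_6 = Round(s_5, k_5) = 0x62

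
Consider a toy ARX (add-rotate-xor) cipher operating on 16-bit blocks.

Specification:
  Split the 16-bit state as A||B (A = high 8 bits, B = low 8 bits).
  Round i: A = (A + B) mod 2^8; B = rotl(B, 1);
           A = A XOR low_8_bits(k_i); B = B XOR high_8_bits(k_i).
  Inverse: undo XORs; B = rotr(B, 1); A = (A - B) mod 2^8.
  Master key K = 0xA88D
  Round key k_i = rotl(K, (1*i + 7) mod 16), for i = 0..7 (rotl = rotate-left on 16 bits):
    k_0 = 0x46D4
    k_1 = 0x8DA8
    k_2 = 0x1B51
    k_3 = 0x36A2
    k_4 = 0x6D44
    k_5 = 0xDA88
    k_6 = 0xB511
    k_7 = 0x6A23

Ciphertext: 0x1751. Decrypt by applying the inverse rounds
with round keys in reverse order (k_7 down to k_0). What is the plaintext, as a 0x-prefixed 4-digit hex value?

0x4310

s_0 = ciphertext = 0x1751
s_1 = InvRound(s_0, k_7) = 0x979D
s_2 = InvRound(s_1, k_6) = 0x7214
s_3 = InvRound(s_2, k_5) = 0x9367
s_4 = InvRound(s_3, k_4) = 0xD205
s_5 = InvRound(s_4, k_3) = 0xD799
s_6 = InvRound(s_5, k_2) = 0x4541
s_7 = InvRound(s_6, k_1) = 0x8766
s_8 = InvRound(s_7, k_0) = 0x4310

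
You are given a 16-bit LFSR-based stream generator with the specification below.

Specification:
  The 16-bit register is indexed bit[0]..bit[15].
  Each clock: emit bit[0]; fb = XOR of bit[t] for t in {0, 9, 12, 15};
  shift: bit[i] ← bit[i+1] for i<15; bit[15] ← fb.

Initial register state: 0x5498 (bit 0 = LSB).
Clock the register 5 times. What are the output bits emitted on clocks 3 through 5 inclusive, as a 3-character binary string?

011

reg_0 = 0x5498
clock 1: out=0, reg = 0xAA4C
clock 2: out=0, reg = 0x5526
clock 3: out=0, reg = 0xAA93
clock 4: out=1, reg = 0xD549
clock 5: out=1, reg = 0xEAA4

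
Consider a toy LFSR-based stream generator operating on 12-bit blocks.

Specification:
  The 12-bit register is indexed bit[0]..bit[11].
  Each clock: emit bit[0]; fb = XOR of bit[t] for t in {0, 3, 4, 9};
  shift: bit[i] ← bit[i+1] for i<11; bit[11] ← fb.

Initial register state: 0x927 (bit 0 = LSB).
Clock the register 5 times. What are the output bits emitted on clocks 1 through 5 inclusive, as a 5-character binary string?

reg_0 = 0x927
clock 1: out=1, reg = 0xC93
clock 2: out=1, reg = 0x649
clock 3: out=1, reg = 0xB24
clock 4: out=0, reg = 0xD92
clock 5: out=0, reg = 0xEC9

11100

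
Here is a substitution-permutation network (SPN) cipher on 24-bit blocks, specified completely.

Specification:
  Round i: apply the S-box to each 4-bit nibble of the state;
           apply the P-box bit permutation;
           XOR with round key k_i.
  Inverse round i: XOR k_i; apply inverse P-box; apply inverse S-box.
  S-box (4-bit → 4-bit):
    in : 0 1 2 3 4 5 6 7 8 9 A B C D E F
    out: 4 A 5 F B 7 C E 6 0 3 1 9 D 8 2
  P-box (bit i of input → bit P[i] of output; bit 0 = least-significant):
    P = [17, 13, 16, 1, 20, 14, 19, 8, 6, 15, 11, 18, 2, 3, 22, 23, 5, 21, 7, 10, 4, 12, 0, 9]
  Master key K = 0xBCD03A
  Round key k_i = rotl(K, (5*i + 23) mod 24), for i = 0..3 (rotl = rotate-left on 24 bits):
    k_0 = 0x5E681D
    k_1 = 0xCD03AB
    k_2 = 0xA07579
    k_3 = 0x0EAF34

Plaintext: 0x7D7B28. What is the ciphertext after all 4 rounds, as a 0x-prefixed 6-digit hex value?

0x99D073

s_0 = plaintext = 0x7D7B28
s_1 = Round(s_0, k_0) = 0x875EF4
s_2 = Round(s_1, k_1) = 0xAB7724
s_3 = Round(s_2, k_2) = 0x7ECD43
s_4 = Round(s_3, k_3) = 0x99D073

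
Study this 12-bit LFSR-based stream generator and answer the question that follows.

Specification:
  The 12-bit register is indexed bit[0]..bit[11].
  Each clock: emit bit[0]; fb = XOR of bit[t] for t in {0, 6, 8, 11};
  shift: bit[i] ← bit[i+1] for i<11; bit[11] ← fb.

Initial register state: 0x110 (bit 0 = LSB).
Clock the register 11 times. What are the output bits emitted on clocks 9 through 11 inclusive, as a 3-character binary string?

100

reg_0 = 0x110
clock 1: out=0, reg = 0x888
clock 2: out=0, reg = 0xC44
clock 3: out=0, reg = 0x622
clock 4: out=0, reg = 0x311
clock 5: out=1, reg = 0x188
clock 6: out=0, reg = 0x8C4
clock 7: out=0, reg = 0x462
clock 8: out=0, reg = 0xA31
clock 9: out=1, reg = 0x518
clock 10: out=0, reg = 0xA8C
clock 11: out=0, reg = 0xD46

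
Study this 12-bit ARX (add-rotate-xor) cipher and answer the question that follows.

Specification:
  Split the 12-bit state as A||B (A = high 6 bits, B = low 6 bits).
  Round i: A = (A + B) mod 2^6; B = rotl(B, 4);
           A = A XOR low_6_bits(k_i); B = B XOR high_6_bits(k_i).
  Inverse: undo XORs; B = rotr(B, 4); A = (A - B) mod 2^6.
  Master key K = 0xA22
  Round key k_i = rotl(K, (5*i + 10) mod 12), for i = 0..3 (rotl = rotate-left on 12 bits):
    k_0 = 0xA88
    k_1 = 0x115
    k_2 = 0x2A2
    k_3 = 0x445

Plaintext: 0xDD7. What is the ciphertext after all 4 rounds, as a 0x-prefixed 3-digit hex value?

0xCBC

s_0 = plaintext = 0xDD7
s_1 = Round(s_0, k_0) = 0x19F
s_2 = Round(s_1, k_1) = 0xC33
s_3 = Round(s_2, k_2) = 0x076
s_4 = Round(s_3, k_3) = 0xCBC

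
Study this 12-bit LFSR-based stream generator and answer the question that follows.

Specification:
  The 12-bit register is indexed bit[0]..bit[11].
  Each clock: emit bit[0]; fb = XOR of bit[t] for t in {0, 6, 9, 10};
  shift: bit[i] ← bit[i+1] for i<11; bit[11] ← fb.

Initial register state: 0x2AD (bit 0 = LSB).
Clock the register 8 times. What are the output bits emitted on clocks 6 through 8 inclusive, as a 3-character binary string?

101

reg_0 = 0x2AD
clock 1: out=1, reg = 0x156
clock 2: out=0, reg = 0x8AB
clock 3: out=1, reg = 0xC55
clock 4: out=1, reg = 0xE2A
clock 5: out=0, reg = 0x715
clock 6: out=1, reg = 0xB8A
clock 7: out=0, reg = 0xDC5
clock 8: out=1, reg = 0xEE2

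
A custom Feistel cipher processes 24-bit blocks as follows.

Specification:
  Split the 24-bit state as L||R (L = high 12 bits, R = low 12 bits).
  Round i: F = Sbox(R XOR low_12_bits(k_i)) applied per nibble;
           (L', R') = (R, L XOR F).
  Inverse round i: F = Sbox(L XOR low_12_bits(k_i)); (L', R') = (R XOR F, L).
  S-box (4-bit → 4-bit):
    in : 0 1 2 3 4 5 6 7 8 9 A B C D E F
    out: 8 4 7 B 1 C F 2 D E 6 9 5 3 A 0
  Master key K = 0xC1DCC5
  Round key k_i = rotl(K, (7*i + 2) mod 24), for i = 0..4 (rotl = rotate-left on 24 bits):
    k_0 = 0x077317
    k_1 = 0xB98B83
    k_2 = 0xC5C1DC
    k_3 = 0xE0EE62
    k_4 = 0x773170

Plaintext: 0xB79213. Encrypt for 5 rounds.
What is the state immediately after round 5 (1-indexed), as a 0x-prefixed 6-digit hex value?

s_0 = plaintext = 0xB79213
s_1 = Round(s_0, k_0) = 0x213FF8
s_2 = Round(s_1, k_1) = 0xFF833A
s_3 = Round(s_2, k_2) = 0x33A857
s_4 = Round(s_3, k_3) = 0x857C86
s_5 = Round(s_4, k_4) = 0xC86B58

0xC86B58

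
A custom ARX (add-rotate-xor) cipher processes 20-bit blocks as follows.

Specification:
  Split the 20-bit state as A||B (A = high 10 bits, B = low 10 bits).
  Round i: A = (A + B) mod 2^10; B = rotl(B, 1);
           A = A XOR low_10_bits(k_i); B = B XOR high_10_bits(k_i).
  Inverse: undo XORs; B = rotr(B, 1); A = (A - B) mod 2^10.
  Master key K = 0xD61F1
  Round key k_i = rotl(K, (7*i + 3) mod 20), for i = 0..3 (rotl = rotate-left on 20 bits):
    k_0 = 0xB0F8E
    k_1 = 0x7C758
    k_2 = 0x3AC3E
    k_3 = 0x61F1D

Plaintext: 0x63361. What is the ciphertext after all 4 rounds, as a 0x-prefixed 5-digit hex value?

s_0 = plaintext = 0x63361
s_1 = Round(s_0, k_0) = 0xD8C00
s_2 = Round(s_1, k_1) = 0x0EDF1
s_3 = Round(s_2, k_2) = 0x84B09
s_4 = Round(s_3, k_3) = 0x81B94

0x81B94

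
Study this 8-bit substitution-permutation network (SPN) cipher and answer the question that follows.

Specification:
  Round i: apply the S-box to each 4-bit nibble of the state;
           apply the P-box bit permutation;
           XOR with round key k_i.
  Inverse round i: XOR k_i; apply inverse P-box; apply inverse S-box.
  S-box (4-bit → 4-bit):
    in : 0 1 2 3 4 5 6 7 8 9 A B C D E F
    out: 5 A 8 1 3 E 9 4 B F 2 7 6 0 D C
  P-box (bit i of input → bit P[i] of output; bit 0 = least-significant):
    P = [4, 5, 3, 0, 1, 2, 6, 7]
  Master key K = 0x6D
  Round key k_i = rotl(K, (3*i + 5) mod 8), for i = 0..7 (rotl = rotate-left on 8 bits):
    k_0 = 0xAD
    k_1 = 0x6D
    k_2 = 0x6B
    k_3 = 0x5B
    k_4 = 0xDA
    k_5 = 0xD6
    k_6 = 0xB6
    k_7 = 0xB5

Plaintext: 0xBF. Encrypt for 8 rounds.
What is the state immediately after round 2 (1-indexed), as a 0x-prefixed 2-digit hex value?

s_0 = plaintext = 0xBF
s_1 = Round(s_0, k_0) = 0xE2
s_2 = Round(s_1, k_1) = 0xAE
s_3 = Round(s_2, k_2) = 0x76
s_4 = Round(s_3, k_3) = 0x0A
s_5 = Round(s_4, k_4) = 0xB8
s_6 = Round(s_5, k_5) = 0xA1
s_7 = Round(s_6, k_6) = 0x93
s_8 = Round(s_7, k_7) = 0x63

0xAE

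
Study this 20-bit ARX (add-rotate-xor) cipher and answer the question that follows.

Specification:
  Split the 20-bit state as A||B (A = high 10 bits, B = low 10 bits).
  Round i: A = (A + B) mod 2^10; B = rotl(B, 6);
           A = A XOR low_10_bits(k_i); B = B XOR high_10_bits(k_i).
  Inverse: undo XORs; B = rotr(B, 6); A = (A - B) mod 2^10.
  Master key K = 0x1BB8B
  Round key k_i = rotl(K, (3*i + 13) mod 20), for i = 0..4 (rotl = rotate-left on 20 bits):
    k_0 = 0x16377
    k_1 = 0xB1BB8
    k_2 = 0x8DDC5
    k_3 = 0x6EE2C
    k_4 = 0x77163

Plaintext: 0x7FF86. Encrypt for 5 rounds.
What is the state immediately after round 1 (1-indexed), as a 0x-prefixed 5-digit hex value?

s_0 = plaintext = 0x7FF86
s_1 = Round(s_0, k_0) = 0xBC9E0
s_2 = Round(s_1, k_1) = 0xDAAD8
s_3 = Round(s_2, k_2) = 0xE1C1A
s_4 = Round(s_3, k_3) = 0x6373A
s_5 = Round(s_4, k_4) = 0x6936F

0xBC9E0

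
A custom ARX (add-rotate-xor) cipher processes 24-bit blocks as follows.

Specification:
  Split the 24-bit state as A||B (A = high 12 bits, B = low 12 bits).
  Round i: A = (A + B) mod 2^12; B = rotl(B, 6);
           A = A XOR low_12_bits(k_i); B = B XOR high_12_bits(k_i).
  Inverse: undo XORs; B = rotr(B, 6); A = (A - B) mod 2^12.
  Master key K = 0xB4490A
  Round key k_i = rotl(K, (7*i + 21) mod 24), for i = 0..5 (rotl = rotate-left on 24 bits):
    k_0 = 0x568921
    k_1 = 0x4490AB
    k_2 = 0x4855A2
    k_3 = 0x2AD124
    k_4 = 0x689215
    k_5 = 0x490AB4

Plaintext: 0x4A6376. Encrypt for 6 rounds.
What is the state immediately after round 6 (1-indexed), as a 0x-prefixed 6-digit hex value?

s_0 = plaintext = 0x4A6376
s_1 = Round(s_0, k_0) = 0x13D8E5
s_2 = Round(s_1, k_1) = 0xA89D2A
s_3 = Round(s_2, k_2) = 0x211E31
s_4 = Round(s_3, k_3) = 0x166ED5
s_5 = Round(s_4, k_4) = 0x22E3F2
s_6 = Round(s_5, k_5) = 0xC9481F

0xC9481F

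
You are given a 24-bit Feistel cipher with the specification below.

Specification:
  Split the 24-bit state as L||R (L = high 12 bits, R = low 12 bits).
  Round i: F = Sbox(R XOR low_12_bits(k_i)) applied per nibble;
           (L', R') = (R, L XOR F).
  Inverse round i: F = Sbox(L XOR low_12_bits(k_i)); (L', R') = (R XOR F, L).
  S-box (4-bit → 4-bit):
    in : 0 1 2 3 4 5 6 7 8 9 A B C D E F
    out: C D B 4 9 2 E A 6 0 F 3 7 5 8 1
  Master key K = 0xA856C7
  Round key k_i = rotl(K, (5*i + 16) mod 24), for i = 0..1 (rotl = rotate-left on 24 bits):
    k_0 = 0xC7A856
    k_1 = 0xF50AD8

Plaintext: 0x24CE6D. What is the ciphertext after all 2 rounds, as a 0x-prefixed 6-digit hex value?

0xC0F037

s_0 = plaintext = 0x24CE6D
s_1 = Round(s_0, k_0) = 0xE6DC0F
s_2 = Round(s_1, k_1) = 0xC0F037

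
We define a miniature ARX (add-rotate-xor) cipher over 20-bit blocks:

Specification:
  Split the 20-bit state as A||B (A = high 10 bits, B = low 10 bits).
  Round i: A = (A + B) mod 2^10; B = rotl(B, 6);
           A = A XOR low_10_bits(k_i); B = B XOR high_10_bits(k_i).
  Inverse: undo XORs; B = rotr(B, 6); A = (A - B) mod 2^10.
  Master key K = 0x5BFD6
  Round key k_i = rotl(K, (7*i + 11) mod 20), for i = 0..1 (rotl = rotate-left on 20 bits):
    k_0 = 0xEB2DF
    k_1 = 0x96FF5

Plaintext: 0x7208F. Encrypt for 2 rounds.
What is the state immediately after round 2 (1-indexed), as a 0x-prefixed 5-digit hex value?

s_0 = plaintext = 0x7208F
s_1 = Round(s_0, k_0) = 0x22064
s_2 = Round(s_1, k_1) = 0xC675D

0xC675D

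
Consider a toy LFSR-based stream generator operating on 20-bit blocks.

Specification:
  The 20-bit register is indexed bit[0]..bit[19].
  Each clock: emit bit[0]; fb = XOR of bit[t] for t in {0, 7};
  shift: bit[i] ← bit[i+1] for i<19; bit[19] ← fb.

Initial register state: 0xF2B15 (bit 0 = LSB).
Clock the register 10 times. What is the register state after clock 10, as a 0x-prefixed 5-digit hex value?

reg_0 = 0xF2B15
clock 1: out=1, reg = 0xF958A
clock 2: out=0, reg = 0xFCAC5
clock 3: out=1, reg = 0x7E562
clock 4: out=0, reg = 0x3F2B1
clock 5: out=1, reg = 0x1F958
clock 6: out=0, reg = 0x0FCAC
clock 7: out=0, reg = 0x87E56
clock 8: out=0, reg = 0x43F2B
clock 9: out=1, reg = 0xA1F95
clock 10: out=1, reg = 0x50FCA

0x50FCA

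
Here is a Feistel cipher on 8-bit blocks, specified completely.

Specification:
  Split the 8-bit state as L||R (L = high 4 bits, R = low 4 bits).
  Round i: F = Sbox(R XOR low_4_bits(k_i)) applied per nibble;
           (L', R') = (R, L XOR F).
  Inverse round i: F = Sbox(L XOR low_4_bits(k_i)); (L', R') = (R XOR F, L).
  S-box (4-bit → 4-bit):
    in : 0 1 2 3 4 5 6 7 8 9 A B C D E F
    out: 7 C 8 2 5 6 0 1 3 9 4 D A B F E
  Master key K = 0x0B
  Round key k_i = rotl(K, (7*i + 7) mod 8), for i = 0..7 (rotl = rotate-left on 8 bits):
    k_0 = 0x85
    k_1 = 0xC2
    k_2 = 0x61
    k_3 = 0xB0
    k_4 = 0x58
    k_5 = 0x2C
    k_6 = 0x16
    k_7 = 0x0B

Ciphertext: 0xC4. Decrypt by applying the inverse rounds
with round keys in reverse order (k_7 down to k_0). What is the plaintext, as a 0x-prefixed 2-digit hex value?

0x9B

s_0 = ciphertext = 0xC4
s_1 = InvRound(s_0, k_7) = 0x5C
s_2 = InvRound(s_1, k_6) = 0xE5
s_3 = InvRound(s_2, k_5) = 0xDE
s_4 = InvRound(s_3, k_4) = 0x8D
s_5 = InvRound(s_4, k_3) = 0xE8
s_6 = InvRound(s_5, k_2) = 0x6E
s_7 = InvRound(s_6, k_1) = 0xB6
s_8 = InvRound(s_7, k_0) = 0x9B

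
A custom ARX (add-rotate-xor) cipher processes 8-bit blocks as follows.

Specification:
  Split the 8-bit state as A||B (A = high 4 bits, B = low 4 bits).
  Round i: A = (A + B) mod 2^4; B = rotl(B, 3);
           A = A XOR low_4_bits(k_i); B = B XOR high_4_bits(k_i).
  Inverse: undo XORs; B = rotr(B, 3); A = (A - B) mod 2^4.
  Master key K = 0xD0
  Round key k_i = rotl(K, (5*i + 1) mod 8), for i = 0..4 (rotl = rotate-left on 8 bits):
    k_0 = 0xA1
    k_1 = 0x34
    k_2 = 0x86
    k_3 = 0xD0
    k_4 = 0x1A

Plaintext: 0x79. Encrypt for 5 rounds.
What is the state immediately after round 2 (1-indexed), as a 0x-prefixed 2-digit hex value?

0x30

s_0 = plaintext = 0x79
s_1 = Round(s_0, k_0) = 0x16
s_2 = Round(s_1, k_1) = 0x30
s_3 = Round(s_2, k_2) = 0x58
s_4 = Round(s_3, k_3) = 0xD9
s_5 = Round(s_4, k_4) = 0xCD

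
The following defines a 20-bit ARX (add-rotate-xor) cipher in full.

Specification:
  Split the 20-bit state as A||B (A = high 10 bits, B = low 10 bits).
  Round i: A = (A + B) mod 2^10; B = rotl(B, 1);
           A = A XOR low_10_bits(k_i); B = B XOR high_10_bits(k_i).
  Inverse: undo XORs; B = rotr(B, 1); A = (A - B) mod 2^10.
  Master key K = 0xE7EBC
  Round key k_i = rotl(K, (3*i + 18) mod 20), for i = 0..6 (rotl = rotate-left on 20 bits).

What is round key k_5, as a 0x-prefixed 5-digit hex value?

K = 0xE7EBC
k_0 = rotl(K, (3*0+18) mod 20) = rotl(K, 18) = 0x39FAF
k_1 = rotl(K, (3*1+18) mod 20) = rotl(K, 1) = 0xCFD79
k_2 = rotl(K, (3*2+18) mod 20) = rotl(K, 4) = 0x7EBCE
k_3 = rotl(K, (3*3+18) mod 20) = rotl(K, 7) = 0xF5E73
k_4 = rotl(K, (3*4+18) mod 20) = rotl(K, 10) = 0xAF39F
k_5 = rotl(K, (3*5+18) mod 20) = rotl(K, 13) = 0x79CFD

0x79CFD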